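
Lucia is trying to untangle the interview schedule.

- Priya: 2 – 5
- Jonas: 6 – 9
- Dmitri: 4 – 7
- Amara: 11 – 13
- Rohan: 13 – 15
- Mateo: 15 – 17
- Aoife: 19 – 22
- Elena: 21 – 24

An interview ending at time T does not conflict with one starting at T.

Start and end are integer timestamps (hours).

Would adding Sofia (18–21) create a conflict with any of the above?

Yes — it overlaps Aoife

Priya: ends 5 at or before Sofia starts 18 → clear.
Dmitri: ends 7 at or before Sofia starts 18 → clear.
Jonas: ends 9 at or before Sofia starts 18 → clear.
Amara: ends 13 at or before Sofia starts 18 → clear.
Rohan: ends 15 at or before Sofia starts 18 → clear.
Mateo: ends 17 at or before Sofia starts 18 → clear.
Aoife: starts 19 before Sofia ends 21, and ends 22 after Sofia starts 18 → overlap.
Elena: starts 21 at or after Sofia ends 21 → clear.
Sofia overlaps Aoife.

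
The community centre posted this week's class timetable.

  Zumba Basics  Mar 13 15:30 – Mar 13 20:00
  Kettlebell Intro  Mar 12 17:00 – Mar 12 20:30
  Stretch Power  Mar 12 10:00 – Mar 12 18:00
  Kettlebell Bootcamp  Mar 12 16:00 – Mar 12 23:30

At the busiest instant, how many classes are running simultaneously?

3

Sweep the timeline, counting +1 at each start and −1 at each end (ends before starts at a tie):
Mar 12 10:00 start Stretch Power → 1
Mar 12 16:00 start Kettlebell Bootcamp → 2
Mar 12 17:00 start Kettlebell Intro → 3
Mar 12 18:00 end Stretch Power → 2
Mar 12 20:30 end Kettlebell Intro → 1
Mar 12 23:30 end Kettlebell Bootcamp → 0
Mar 13 15:30 start Zumba Basics → 1
Mar 13 20:00 end Zumba Basics → 0
Peak is 3, at Mar 12 17:00 (Kettlebell Bootcamp, Kettlebell Intro, Stretch Power).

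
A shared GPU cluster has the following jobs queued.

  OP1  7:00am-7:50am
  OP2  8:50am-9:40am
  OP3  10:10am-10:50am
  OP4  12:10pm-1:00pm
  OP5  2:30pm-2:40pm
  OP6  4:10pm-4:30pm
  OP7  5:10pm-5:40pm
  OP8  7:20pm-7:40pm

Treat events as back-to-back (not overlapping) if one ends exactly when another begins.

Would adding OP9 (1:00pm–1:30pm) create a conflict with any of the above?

OP1: ends 7:50am at or before OP9 starts 1:00pm → clear.
OP2: ends 9:40am at or before OP9 starts 1:00pm → clear.
OP3: ends 10:50am at or before OP9 starts 1:00pm → clear.
OP4: ends 1:00pm at or before OP9 starts 1:00pm → clear.
OP5: starts 2:30pm at or after OP9 ends 1:30pm → clear.
OP6: starts 4:10pm at or after OP9 ends 1:30pm → clear.
OP7: starts 5:10pm at or after OP9 ends 1:30pm → clear.
OP8: starts 7:20pm at or after OP9 ends 1:30pm → clear.

No — it doesn't clash with anything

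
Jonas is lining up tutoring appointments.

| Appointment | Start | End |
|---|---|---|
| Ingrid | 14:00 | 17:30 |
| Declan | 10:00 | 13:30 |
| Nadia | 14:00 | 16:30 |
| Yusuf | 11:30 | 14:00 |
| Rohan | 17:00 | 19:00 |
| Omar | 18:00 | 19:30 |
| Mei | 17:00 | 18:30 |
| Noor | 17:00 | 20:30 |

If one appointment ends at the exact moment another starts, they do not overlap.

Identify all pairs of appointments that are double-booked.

Declan & Yusuf, Ingrid & Mei, Ingrid & Nadia, Ingrid & Noor, Ingrid & Rohan, Mei & Noor, Mei & Omar, Mei & Rohan, Noor & Omar, Noor & Rohan, Omar & Rohan

Sorted by start: Declan, Yusuf, Ingrid, Nadia, Rohan, Mei, Noor, Omar.
Yusuf starts before Declan ends → Declan and Yusuf overlap.
Ingrid starts after Declan ends — done with Declan.
Ingrid starts exactly when Yusuf ends (back-to-back, no overlap) — done with Yusuf.
Nadia starts before Ingrid ends → Ingrid and Nadia overlap.
Rohan starts before Ingrid ends → Ingrid and Rohan overlap.
Mei starts before Ingrid ends → Ingrid and Mei overlap.
Noor starts before Ingrid ends → Ingrid and Noor overlap.
Omar starts after Ingrid ends.
Rohan starts after Nadia ends — done with Nadia.
Mei starts before Rohan ends → Rohan and Mei overlap.
Noor starts before Rohan ends → Rohan and Noor overlap.
Omar starts before Rohan ends → Rohan and Omar overlap.
Noor starts before Mei ends → Mei and Noor overlap.
Omar starts before Mei ends → Mei and Omar overlap.
Omar starts before Noor ends → Noor and Omar overlap.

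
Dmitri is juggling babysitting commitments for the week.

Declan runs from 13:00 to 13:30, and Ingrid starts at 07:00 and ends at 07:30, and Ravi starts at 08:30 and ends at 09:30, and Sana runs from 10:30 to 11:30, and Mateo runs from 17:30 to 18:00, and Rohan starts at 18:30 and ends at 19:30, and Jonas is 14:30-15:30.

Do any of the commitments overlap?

Check each pair: they overlap iff neither finishes before the other starts.
Sorted by start: Ingrid, Ravi, Sana, Declan, Jonas, Mateo, Rohan.
Ravi starts after Ingrid ends; Ingrid is clear from here.
Sana starts after Ravi ends; Ravi is clear from here.
Declan starts after Sana ends; Sana is clear from here.
Jonas starts after Declan ends; Declan is clear from here.
Mateo starts after Jonas ends; Jonas is clear from here.
Rohan starts after Mateo ends.
Every pair is clear; the schedule has no overlaps.

No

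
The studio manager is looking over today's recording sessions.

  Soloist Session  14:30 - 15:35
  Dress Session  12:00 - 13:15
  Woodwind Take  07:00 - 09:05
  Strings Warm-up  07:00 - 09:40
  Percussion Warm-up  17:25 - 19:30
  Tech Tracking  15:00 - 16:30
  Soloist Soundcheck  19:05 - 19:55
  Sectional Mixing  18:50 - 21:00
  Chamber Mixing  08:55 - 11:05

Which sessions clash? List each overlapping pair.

Sorted by start: Woodwind Take, Strings Warm-up, Chamber Mixing, Dress Session, Soloist Session, Tech Tracking, Percussion Warm-up, Sectional Mixing, Soloist Soundcheck.
Strings Warm-up starts before Woodwind Take ends → Woodwind Take and Strings Warm-up overlap.
Chamber Mixing starts before Woodwind Take ends → Woodwind Take and Chamber Mixing overlap.
Dress Session starts after Woodwind Take ends, so Woodwind Take has no further overlaps.
Chamber Mixing starts before Strings Warm-up ends → Strings Warm-up and Chamber Mixing overlap.
Dress Session starts after Strings Warm-up ends, so Strings Warm-up has no further overlaps.
Dress Session starts after Chamber Mixing ends, so Chamber Mixing has no further overlaps.
Soloist Session starts after Dress Session ends, so Dress Session has no further overlaps.
Tech Tracking starts before Soloist Session ends → Soloist Session and Tech Tracking overlap.
Percussion Warm-up starts after Soloist Session ends, so Soloist Session has no further overlaps.
Percussion Warm-up starts after Tech Tracking ends, so Tech Tracking has no further overlaps.
Sectional Mixing starts before Percussion Warm-up ends → Percussion Warm-up and Sectional Mixing overlap.
Soloist Soundcheck starts before Percussion Warm-up ends → Percussion Warm-up and Soloist Soundcheck overlap.
Soloist Soundcheck starts before Sectional Mixing ends → Sectional Mixing and Soloist Soundcheck overlap.

Chamber Mixing & Strings Warm-up, Chamber Mixing & Woodwind Take, Percussion Warm-up & Sectional Mixing, Percussion Warm-up & Soloist Soundcheck, Sectional Mixing & Soloist Soundcheck, Soloist Session & Tech Tracking, Strings Warm-up & Woodwind Take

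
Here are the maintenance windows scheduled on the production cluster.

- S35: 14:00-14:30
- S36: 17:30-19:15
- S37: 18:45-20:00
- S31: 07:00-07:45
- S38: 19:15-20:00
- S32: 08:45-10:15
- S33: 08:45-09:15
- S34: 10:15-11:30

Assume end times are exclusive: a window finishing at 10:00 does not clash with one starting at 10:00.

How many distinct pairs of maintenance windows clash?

3

Sorted by start: S31, S32, S33, S34, S35, S36, S37, S38.
S32 starts after S31 ends; S31 is clear from here.
S33 starts before S32 ends → S32 and S33 overlap.
S34 starts exactly when S32 ends (back-to-back, no overlap); S32 is clear from here.
S34 starts after S33 ends; S33 is clear from here.
S35 starts after S34 ends; S34 is clear from here.
S36 starts after S35 ends; S35 is clear from here.
S37 starts before S36 ends → S36 and S37 overlap.
S38 starts exactly when S36 ends (back-to-back, no overlap).
S38 starts before S37 ends → S37 and S38 overlap.
Overlapping pairs: S32 & S33, S36 & S37, S37 & S38 — 3 in total.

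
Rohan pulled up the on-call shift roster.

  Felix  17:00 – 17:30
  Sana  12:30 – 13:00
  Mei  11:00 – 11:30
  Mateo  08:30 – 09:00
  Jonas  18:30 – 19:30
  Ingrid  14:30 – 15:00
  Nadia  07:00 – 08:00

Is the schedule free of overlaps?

Sorted by start: Nadia, Mateo, Mei, Sana, Ingrid, Felix, Jonas.
Mateo starts after Nadia ends, so Nadia has no further overlaps.
Mei starts after Mateo ends, so Mateo has no further overlaps.
Sana starts after Mei ends, so Mei has no further overlaps.
Ingrid starts after Sana ends, so Sana has no further overlaps.
Felix starts after Ingrid ends, so Ingrid has no further overlaps.
Jonas starts after Felix ends.
Every pair is clear; the schedule has no overlaps.

Yes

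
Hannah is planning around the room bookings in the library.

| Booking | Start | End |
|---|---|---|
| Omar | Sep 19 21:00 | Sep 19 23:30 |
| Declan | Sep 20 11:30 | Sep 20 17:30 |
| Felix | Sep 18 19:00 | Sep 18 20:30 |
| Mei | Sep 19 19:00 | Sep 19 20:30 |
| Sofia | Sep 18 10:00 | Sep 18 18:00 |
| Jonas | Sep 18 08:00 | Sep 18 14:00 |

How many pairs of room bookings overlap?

1

Sorted by start: Jonas, Sofia, Felix, Mei, Omar, Declan.
Sofia starts before Jonas ends → Jonas and Sofia overlap.
Felix starts after Jonas ends; Jonas is clear from here.
Felix starts after Sofia ends; Sofia is clear from here.
Mei starts after Felix ends; Felix is clear from here.
Omar starts after Mei ends; Mei is clear from here.
Declan starts after Omar ends.
Overlapping pairs: Jonas & Sofia — 1 in total.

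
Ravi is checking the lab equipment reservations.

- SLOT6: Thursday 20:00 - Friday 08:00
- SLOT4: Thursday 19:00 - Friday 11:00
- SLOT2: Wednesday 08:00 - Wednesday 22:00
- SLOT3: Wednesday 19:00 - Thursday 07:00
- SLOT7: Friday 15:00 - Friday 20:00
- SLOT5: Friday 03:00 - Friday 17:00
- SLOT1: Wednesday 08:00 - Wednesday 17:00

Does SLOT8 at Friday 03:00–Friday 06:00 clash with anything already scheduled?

SLOT1: ends Wednesday 17:00 at or before SLOT8 starts Friday 03:00 → clear.
SLOT2: ends Wednesday 22:00 at or before SLOT8 starts Friday 03:00 → clear.
SLOT3: ends Thursday 07:00 at or before SLOT8 starts Friday 03:00 → clear.
SLOT4: starts Thursday 19:00 before SLOT8 ends Friday 06:00, and ends Friday 11:00 after SLOT8 starts Friday 03:00 → overlap.
SLOT6: starts Thursday 20:00 before SLOT8 ends Friday 06:00, and ends Friday 08:00 after SLOT8 starts Friday 03:00 → overlap.
SLOT5: starts Friday 03:00 before SLOT8 ends Friday 06:00, and ends Friday 17:00 after SLOT8 starts Friday 03:00 → overlap.
SLOT7: starts Friday 15:00 at or after SLOT8 ends Friday 06:00 → clear.
SLOT8 overlaps SLOT4, SLOT5, SLOT6.

Yes — it overlaps SLOT4, SLOT5, SLOT6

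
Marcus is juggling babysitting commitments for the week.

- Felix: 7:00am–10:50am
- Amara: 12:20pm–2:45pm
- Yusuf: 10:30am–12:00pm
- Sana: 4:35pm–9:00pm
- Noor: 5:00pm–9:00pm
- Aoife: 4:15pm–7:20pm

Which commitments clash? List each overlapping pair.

Aoife & Noor, Aoife & Sana, Felix & Yusuf, Noor & Sana

Sorted by start: Felix, Yusuf, Amara, Aoife, Sana, Noor.
Yusuf starts before Felix ends → Felix and Yusuf overlap.
Amara starts after Felix ends; Felix is clear from here.
Amara starts after Yusuf ends; Yusuf is clear from here.
Aoife starts after Amara ends; Amara is clear from here.
Sana starts before Aoife ends → Aoife and Sana overlap.
Noor starts before Aoife ends → Aoife and Noor overlap.
Noor starts before Sana ends → Sana and Noor overlap.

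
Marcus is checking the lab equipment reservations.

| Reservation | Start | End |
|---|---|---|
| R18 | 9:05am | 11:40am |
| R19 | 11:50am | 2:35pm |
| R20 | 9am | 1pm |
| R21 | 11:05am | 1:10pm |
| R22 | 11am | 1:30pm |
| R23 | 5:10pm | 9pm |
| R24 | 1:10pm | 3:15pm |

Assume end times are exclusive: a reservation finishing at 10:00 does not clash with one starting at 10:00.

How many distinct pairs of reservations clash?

11

Sorted by start: R20, R18, R22, R21, R19, R24, R23.
R18 starts before R20 ends → R20 and R18 overlap.
R22 starts before R20 ends → R20 and R22 overlap.
R21 starts before R20 ends → R20 and R21 overlap.
R19 starts before R20 ends → R20 and R19 overlap.
R24 starts after R20 ends, so nothing later overlaps R20 either.
R22 starts before R18 ends → R18 and R22 overlap.
R21 starts before R18 ends → R18 and R21 overlap.
R19 starts after R18 ends, so nothing later overlaps R18 either.
R21 starts before R22 ends → R22 and R21 overlap.
R19 starts before R22 ends → R22 and R19 overlap.
R24 starts before R22 ends → R22 and R24 overlap.
R23 starts after R22 ends.
R19 starts before R21 ends → R21 and R19 overlap.
R24 starts exactly when R21 ends (back-to-back, no overlap), so nothing later overlaps R21 either.
R24 starts before R19 ends → R19 and R24 overlap.
R23 starts after R19 ends.
R23 starts after R24 ends.
Overlapping pairs: R18 & R20, R18 & R21, R18 & R22, R19 & R20, R19 & R21, R19 & R22, R19 & R24, R20 & R21, R20 & R22, R21 & R22, R22 & R24 — 11 in total.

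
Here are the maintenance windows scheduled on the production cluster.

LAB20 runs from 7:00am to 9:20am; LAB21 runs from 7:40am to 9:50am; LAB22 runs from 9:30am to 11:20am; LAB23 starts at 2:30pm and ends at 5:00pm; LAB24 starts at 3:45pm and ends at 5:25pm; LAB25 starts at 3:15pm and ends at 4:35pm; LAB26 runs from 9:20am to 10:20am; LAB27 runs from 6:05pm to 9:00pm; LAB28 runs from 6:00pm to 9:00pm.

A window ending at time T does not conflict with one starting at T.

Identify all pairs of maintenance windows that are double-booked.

LAB20 & LAB21, LAB21 & LAB22, LAB21 & LAB26, LAB22 & LAB26, LAB23 & LAB24, LAB23 & LAB25, LAB24 & LAB25, LAB27 & LAB28

Sorted by start: LAB20, LAB21, LAB26, LAB22, LAB23, LAB25, LAB24, LAB28, LAB27.
LAB21 starts before LAB20 ends → LAB20 and LAB21 overlap.
LAB26 starts exactly when LAB20 ends (back-to-back, no overlap) — done with LAB20.
LAB26 starts before LAB21 ends → LAB21 and LAB26 overlap.
LAB22 starts before LAB21 ends → LAB21 and LAB22 overlap.
LAB23 starts after LAB21 ends — done with LAB21.
LAB22 starts before LAB26 ends → LAB26 and LAB22 overlap.
LAB23 starts after LAB26 ends — done with LAB26.
LAB23 starts after LAB22 ends — done with LAB22.
LAB25 starts before LAB23 ends → LAB23 and LAB25 overlap.
LAB24 starts before LAB23 ends → LAB23 and LAB24 overlap.
LAB28 starts after LAB23 ends — done with LAB23.
LAB24 starts before LAB25 ends → LAB25 and LAB24 overlap.
LAB28 starts after LAB25 ends — done with LAB25.
LAB28 starts after LAB24 ends — done with LAB24.
LAB27 starts before LAB28 ends → LAB28 and LAB27 overlap.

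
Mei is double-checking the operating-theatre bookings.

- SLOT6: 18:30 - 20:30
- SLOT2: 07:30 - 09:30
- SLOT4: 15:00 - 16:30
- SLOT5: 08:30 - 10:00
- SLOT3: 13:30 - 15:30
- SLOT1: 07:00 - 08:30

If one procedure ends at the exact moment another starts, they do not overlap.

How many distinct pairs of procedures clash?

3

Sorted by start: SLOT1, SLOT2, SLOT5, SLOT3, SLOT4, SLOT6.
SLOT2 starts before SLOT1 ends → SLOT1 and SLOT2 overlap.
SLOT5 starts exactly when SLOT1 ends (back-to-back, no overlap) — done with SLOT1.
SLOT5 starts before SLOT2 ends → SLOT2 and SLOT5 overlap.
SLOT3 starts after SLOT2 ends — done with SLOT2.
SLOT3 starts after SLOT5 ends — done with SLOT5.
SLOT4 starts before SLOT3 ends → SLOT3 and SLOT4 overlap.
SLOT6 starts after SLOT3 ends.
SLOT6 starts after SLOT4 ends.
Overlapping pairs: SLOT1 & SLOT2, SLOT2 & SLOT5, SLOT3 & SLOT4 — 3 in total.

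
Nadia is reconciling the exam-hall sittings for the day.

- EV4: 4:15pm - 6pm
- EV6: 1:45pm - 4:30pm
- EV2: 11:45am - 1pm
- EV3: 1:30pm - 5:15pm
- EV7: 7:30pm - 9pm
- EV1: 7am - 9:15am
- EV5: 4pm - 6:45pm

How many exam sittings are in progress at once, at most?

4

Walk through starts and ends in time order (an end at T is processed before a start at T):
7am start EV1 → 1
9:15am end EV1 → 0
11:45am start EV2 → 1
1pm end EV2 → 0
1:30pm start EV3 → 1
1:45pm start EV6 → 2
4pm start EV5 → 3
4:15pm start EV4 → 4
4:30pm end EV6 → 3
5:15pm end EV3 → 2
6pm end EV4 → 1
6:45pm end EV5 → 0
7:30pm start EV7 → 1
9pm end EV7 → 0
Peak is 4, at 4:15pm (EV3, EV4, EV5, EV6).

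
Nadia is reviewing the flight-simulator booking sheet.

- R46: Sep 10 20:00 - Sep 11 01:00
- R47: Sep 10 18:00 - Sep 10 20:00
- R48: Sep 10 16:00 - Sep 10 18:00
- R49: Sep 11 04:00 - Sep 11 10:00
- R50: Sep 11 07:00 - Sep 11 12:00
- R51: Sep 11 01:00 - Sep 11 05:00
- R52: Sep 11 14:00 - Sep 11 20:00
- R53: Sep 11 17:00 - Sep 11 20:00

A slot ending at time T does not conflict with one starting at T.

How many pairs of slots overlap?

Check each pair: they overlap iff neither finishes before the other starts.
Sorted by start: R48, R47, R46, R51, R49, R50, R52, R53.
R47 starts exactly when R48 ends (back-to-back, no overlap); R48 is clear from here.
R46 starts exactly when R47 ends (back-to-back, no overlap); R47 is clear from here.
R51 starts exactly when R46 ends (back-to-back, no overlap); R46 is clear from here.
R49 starts before R51 ends → R51 and R49 overlap.
R50 starts after R51 ends; R51 is clear from here.
R50 starts before R49 ends → R49 and R50 overlap.
R52 starts after R49 ends; R49 is clear from here.
R52 starts after R50 ends; R50 is clear from here.
R53 starts before R52 ends → R52 and R53 overlap.
Overlapping pairs: R49 & R50, R49 & R51, R52 & R53 — 3 in total.

3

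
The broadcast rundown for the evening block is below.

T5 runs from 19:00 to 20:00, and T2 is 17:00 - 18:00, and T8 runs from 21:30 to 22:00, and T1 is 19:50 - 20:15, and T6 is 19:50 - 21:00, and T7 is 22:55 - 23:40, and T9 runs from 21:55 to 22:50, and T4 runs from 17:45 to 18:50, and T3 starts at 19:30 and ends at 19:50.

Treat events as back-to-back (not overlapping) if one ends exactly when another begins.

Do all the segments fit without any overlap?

No

Sorted by start: T2, T4, T5, T3, T1, T6, T8, T9, T7.
T4 starts before T2 ends → T2 and T4 overlap.
That's a conflict, so the schedule is not conflict-free.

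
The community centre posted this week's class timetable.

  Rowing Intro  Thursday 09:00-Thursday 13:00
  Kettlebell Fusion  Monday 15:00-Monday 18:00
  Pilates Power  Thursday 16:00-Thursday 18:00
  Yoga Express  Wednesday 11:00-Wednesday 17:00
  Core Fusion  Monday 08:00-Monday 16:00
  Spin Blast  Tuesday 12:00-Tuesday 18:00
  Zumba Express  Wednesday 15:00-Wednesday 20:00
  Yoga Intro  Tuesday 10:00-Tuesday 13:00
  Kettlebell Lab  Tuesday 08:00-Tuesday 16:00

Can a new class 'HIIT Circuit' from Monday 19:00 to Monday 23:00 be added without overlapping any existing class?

Core Fusion: ends Monday 16:00 at or before HIIT Circuit starts Monday 19:00 → clear.
Kettlebell Fusion: ends Monday 18:00 at or before HIIT Circuit starts Monday 19:00 → clear.
Kettlebell Lab: starts Tuesday 08:00 at or after HIIT Circuit ends Monday 23:00 → clear.
Yoga Intro: starts Tuesday 10:00 at or after HIIT Circuit ends Monday 23:00 → clear.
Spin Blast: starts Tuesday 12:00 at or after HIIT Circuit ends Monday 23:00 → clear.
Yoga Express: starts Wednesday 11:00 at or after HIIT Circuit ends Monday 23:00 → clear.
Zumba Express: starts Wednesday 15:00 at or after HIIT Circuit ends Monday 23:00 → clear.
Rowing Intro: starts Thursday 09:00 at or after HIIT Circuit ends Monday 23:00 → clear.
Pilates Power: starts Thursday 16:00 at or after HIIT Circuit ends Monday 23:00 → clear.

Yes — the slot is free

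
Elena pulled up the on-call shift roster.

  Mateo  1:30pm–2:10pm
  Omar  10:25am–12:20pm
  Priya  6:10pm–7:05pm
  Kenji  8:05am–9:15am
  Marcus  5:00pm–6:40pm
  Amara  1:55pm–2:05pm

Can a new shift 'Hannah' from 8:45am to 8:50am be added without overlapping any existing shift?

Kenji: starts 8:05am before Hannah ends 8:50am, and ends 9:15am after Hannah starts 8:45am → overlap.
Omar: starts 10:25am at or after Hannah ends 8:50am → clear.
Mateo: starts 1:30pm at or after Hannah ends 8:50am → clear.
Amara: starts 1:55pm at or after Hannah ends 8:50am → clear.
Marcus: starts 5:00pm at or after Hannah ends 8:50am → clear.
Priya: starts 6:10pm at or after Hannah ends 8:50am → clear.
Hannah overlaps Kenji.

No — it overlaps Kenji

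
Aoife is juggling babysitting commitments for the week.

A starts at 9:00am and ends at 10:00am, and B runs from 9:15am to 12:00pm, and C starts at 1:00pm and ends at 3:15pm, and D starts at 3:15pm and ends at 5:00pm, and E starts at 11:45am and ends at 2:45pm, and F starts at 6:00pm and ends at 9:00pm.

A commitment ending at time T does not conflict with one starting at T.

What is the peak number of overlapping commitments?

Sweep the timeline, counting +1 at each start and −1 at each end (ends before starts at a tie):
9:00am start A → 1
9:15am start B → 2
10:00am end A → 1
11:45am start E → 2
12:00pm end B → 1
1:00pm start C → 2
2:45pm end E → 1
3:15pm end C → 0
3:15pm start D → 1
5:00pm end D → 0
6:00pm start F → 1
9:00pm end F → 0
Peak is 2, at 9:15am (A, B).

2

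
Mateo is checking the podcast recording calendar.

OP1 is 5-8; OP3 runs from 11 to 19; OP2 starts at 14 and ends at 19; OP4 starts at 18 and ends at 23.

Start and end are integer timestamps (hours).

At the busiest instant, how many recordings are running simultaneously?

Sweep the timeline, counting +1 at each start and −1 at each end (ends before starts at a tie):
5 start OP1 → 1
8 end OP1 → 0
11 start OP3 → 1
14 start OP2 → 2
18 start OP4 → 3
19 end OP2 → 2
19 end OP3 → 1
23 end OP4 → 0
Peak is 3, at 18 (OP2, OP3, OP4).

3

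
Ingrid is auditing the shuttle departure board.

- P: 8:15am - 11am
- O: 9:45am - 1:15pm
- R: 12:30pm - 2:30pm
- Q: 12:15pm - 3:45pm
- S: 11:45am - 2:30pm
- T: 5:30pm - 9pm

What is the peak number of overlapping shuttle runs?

4

Sweep the timeline, counting +1 at each start and −1 at each end (ends before starts at a tie):
8:15am start P → 1
9:45am start O → 2
11am end P → 1
11:45am start S → 2
12:15pm start Q → 3
12:30pm start R → 4
1:15pm end O → 3
2:30pm end R → 2
2:30pm end S → 1
3:45pm end Q → 0
5:30pm start T → 1
9pm end T → 0
Peak is 4, at 12:30pm (O, Q, R, S).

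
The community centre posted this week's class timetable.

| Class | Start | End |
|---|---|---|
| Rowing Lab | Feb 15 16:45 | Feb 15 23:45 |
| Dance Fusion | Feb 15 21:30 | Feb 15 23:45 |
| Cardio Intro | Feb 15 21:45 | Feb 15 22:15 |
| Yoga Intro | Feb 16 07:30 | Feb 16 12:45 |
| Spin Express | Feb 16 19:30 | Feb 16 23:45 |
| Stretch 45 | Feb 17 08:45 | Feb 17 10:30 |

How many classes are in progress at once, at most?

3

Sweep the timeline, counting +1 at each start and −1 at each end (ends before starts at a tie):
Feb 15 16:45 start Rowing Lab → 1
Feb 15 21:30 start Dance Fusion → 2
Feb 15 21:45 start Cardio Intro → 3
Feb 15 22:15 end Cardio Intro → 2
Feb 15 23:45 end Dance Fusion → 1
Feb 15 23:45 end Rowing Lab → 0
Feb 16 07:30 start Yoga Intro → 1
Feb 16 12:45 end Yoga Intro → 0
Feb 16 19:30 start Spin Express → 1
Feb 16 23:45 end Spin Express → 0
Feb 17 08:45 start Stretch 45 → 1
Feb 17 10:30 end Stretch 45 → 0
Peak is 3, at Feb 15 21:45 (Cardio Intro, Dance Fusion, Rowing Lab).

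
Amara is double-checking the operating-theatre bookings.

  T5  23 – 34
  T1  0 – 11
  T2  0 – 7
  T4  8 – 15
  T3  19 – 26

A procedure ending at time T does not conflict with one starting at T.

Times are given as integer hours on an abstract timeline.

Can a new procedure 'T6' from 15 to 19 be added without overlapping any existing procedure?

Yes — the slot is free

T1: ends 11 at or before T6 starts 15 → clear.
T2: ends 7 at or before T6 starts 15 → clear.
T4: ends 15 at or before T6 starts 15 → clear.
T3: starts 19 at or after T6 ends 19 → clear.
T5: starts 23 at or after T6 ends 19 → clear.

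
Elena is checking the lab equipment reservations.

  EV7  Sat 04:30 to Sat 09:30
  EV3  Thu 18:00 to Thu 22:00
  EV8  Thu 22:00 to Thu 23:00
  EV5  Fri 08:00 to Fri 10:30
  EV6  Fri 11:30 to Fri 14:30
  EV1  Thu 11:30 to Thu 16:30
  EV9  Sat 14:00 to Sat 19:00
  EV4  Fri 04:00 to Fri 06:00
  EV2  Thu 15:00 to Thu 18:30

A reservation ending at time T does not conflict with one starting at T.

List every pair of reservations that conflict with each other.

EV1 & EV2, EV2 & EV3

Check each pair: they overlap iff neither finishes before the other starts.
Sorted by start: EV1, EV2, EV3, EV8, EV4, EV5, EV6, EV7, EV9.
EV2 starts before EV1 ends → EV1 and EV2 overlap.
EV3 starts after EV1 ends, so nothing later overlaps EV1 either.
EV3 starts before EV2 ends → EV2 and EV3 overlap.
EV8 starts after EV2 ends, so nothing later overlaps EV2 either.
EV8 starts exactly when EV3 ends (back-to-back, no overlap), so nothing later overlaps EV3 either.
EV4 starts after EV8 ends, so nothing later overlaps EV8 either.
EV5 starts after EV4 ends, so nothing later overlaps EV4 either.
EV6 starts after EV5 ends, so nothing later overlaps EV5 either.
EV7 starts after EV6 ends, so nothing later overlaps EV6 either.
EV9 starts after EV7 ends.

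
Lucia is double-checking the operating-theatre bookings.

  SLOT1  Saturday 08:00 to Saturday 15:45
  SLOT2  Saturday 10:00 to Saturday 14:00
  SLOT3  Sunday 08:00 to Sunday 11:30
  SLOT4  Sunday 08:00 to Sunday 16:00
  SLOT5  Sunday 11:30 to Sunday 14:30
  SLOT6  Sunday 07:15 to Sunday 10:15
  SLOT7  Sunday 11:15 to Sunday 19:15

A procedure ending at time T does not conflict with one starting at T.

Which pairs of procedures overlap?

Two intervals overlap when each starts before the other ends.
Sorted by start: SLOT1, SLOT2, SLOT6, SLOT3, SLOT4, SLOT7, SLOT5.
SLOT2 starts before SLOT1 ends → SLOT1 and SLOT2 overlap.
SLOT6 starts after SLOT1 ends, so SLOT1 has no further overlaps.
SLOT6 starts after SLOT2 ends, so SLOT2 has no further overlaps.
SLOT3 starts before SLOT6 ends → SLOT6 and SLOT3 overlap.
SLOT4 starts before SLOT6 ends → SLOT6 and SLOT4 overlap.
SLOT7 starts after SLOT6 ends, so SLOT6 has no further overlaps.
SLOT4 starts before SLOT3 ends → SLOT3 and SLOT4 overlap.
SLOT7 starts before SLOT3 ends → SLOT3 and SLOT7 overlap.
SLOT5 starts exactly when SLOT3 ends (back-to-back, no overlap).
SLOT7 starts before SLOT4 ends → SLOT4 and SLOT7 overlap.
SLOT5 starts before SLOT4 ends → SLOT4 and SLOT5 overlap.
SLOT5 starts before SLOT7 ends → SLOT7 and SLOT5 overlap.

SLOT1 & SLOT2, SLOT3 & SLOT4, SLOT3 & SLOT6, SLOT3 & SLOT7, SLOT4 & SLOT5, SLOT4 & SLOT6, SLOT4 & SLOT7, SLOT5 & SLOT7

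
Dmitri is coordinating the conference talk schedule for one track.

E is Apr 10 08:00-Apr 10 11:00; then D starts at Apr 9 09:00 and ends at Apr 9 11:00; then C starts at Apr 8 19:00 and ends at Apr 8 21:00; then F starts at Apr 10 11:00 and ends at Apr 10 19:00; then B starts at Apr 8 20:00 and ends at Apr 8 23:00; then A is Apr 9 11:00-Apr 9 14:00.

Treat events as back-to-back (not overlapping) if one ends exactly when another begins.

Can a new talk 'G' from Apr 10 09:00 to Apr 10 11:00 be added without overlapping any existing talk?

No — it overlaps E

C: ends Apr 8 21:00 at or before G starts Apr 10 09:00 → clear.
B: ends Apr 8 23:00 at or before G starts Apr 10 09:00 → clear.
D: ends Apr 9 11:00 at or before G starts Apr 10 09:00 → clear.
A: ends Apr 9 14:00 at or before G starts Apr 10 09:00 → clear.
E: starts Apr 10 08:00 before G ends Apr 10 11:00, and ends Apr 10 11:00 after G starts Apr 10 09:00 → overlap.
F: starts Apr 10 11:00 at or after G ends Apr 10 11:00 → clear.
G overlaps E.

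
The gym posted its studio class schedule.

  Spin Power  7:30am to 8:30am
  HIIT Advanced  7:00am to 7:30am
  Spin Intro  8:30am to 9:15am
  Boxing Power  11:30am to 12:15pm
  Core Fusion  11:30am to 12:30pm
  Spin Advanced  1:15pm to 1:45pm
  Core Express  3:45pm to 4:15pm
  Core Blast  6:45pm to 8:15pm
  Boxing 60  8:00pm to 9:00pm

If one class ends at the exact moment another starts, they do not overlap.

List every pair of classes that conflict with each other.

Two intervals overlap when each starts before the other ends.
Sorted by start: HIIT Advanced, Spin Power, Spin Intro, Boxing Power, Core Fusion, Spin Advanced, Core Express, Core Blast, Boxing 60.
Spin Power starts exactly when HIIT Advanced ends (back-to-back, no overlap), so nothing later overlaps HIIT Advanced either.
Spin Intro starts exactly when Spin Power ends (back-to-back, no overlap), so nothing later overlaps Spin Power either.
Boxing Power starts after Spin Intro ends, so nothing later overlaps Spin Intro either.
Core Fusion starts before Boxing Power ends → Boxing Power and Core Fusion overlap.
Spin Advanced starts after Boxing Power ends, so nothing later overlaps Boxing Power either.
Spin Advanced starts after Core Fusion ends, so nothing later overlaps Core Fusion either.
Core Express starts after Spin Advanced ends, so nothing later overlaps Spin Advanced either.
Core Blast starts after Core Express ends, so nothing later overlaps Core Express either.
Boxing 60 starts before Core Blast ends → Core Blast and Boxing 60 overlap.

Boxing 60 & Core Blast, Boxing Power & Core Fusion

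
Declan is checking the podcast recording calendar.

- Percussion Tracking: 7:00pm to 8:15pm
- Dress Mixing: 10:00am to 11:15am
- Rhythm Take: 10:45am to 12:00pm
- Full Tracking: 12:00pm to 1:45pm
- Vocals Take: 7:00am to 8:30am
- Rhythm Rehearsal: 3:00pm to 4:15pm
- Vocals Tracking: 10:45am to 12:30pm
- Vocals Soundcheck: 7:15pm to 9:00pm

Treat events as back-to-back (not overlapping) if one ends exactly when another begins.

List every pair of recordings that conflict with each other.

Sorted by start: Vocals Take, Dress Mixing, Rhythm Take, Vocals Tracking, Full Tracking, Rhythm Rehearsal, Percussion Tracking, Vocals Soundcheck.
Dress Mixing starts after Vocals Take ends, so Vocals Take has no further overlaps.
Rhythm Take starts before Dress Mixing ends → Dress Mixing and Rhythm Take overlap.
Vocals Tracking starts before Dress Mixing ends → Dress Mixing and Vocals Tracking overlap.
Full Tracking starts after Dress Mixing ends, so Dress Mixing has no further overlaps.
Vocals Tracking starts before Rhythm Take ends → Rhythm Take and Vocals Tracking overlap.
Full Tracking starts exactly when Rhythm Take ends (back-to-back, no overlap), so Rhythm Take has no further overlaps.
Full Tracking starts before Vocals Tracking ends → Vocals Tracking and Full Tracking overlap.
Rhythm Rehearsal starts after Vocals Tracking ends, so Vocals Tracking has no further overlaps.
Rhythm Rehearsal starts after Full Tracking ends, so Full Tracking has no further overlaps.
Percussion Tracking starts after Rhythm Rehearsal ends, so Rhythm Rehearsal has no further overlaps.
Vocals Soundcheck starts before Percussion Tracking ends → Percussion Tracking and Vocals Soundcheck overlap.

Dress Mixing & Rhythm Take, Dress Mixing & Vocals Tracking, Full Tracking & Vocals Tracking, Percussion Tracking & Vocals Soundcheck, Rhythm Take & Vocals Tracking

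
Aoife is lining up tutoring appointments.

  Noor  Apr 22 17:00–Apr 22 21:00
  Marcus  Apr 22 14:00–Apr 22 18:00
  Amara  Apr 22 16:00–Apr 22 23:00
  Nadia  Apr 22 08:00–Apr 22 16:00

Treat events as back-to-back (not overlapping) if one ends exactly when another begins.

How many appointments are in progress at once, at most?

3

Sweep the timeline, counting +1 at each start and −1 at each end (ends before starts at a tie):
Apr 22 08:00 start Nadia → 1
Apr 22 14:00 start Marcus → 2
Apr 22 16:00 end Nadia → 1
Apr 22 16:00 start Amara → 2
Apr 22 17:00 start Noor → 3
Apr 22 18:00 end Marcus → 2
Apr 22 21:00 end Noor → 1
Apr 22 23:00 end Amara → 0
Peak is 3, at Apr 22 17:00 (Amara, Marcus, Noor).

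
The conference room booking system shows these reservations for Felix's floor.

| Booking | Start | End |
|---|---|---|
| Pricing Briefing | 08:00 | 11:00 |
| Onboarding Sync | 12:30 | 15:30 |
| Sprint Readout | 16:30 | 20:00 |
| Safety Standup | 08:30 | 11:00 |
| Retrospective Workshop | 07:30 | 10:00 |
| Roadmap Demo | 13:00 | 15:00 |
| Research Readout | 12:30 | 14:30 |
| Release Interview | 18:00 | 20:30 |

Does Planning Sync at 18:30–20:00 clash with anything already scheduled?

Retrospective Workshop: ends 10:00 at or before Planning Sync starts 18:30 → clear.
Pricing Briefing: ends 11:00 at or before Planning Sync starts 18:30 → clear.
Safety Standup: ends 11:00 at or before Planning Sync starts 18:30 → clear.
Research Readout: ends 14:30 at or before Planning Sync starts 18:30 → clear.
Onboarding Sync: ends 15:30 at or before Planning Sync starts 18:30 → clear.
Roadmap Demo: ends 15:00 at or before Planning Sync starts 18:30 → clear.
Sprint Readout: starts 16:30 before Planning Sync ends 20:00, and ends 20:00 after Planning Sync starts 18:30 → overlap.
Release Interview: starts 18:00 before Planning Sync ends 20:00, and ends 20:30 after Planning Sync starts 18:30 → overlap.
Planning Sync overlaps Release Interview, Sprint Readout.

Yes — it overlaps Release Interview, Sprint Readout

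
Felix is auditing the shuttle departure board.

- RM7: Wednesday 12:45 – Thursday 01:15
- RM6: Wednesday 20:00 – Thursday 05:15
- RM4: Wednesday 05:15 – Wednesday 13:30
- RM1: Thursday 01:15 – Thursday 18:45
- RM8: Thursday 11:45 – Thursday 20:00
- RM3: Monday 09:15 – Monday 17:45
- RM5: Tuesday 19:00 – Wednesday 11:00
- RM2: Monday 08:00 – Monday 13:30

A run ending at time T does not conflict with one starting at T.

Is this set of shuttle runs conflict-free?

No

Sorted by start: RM2, RM3, RM5, RM4, RM7, RM6, RM1, RM8.
RM3 starts before RM2 ends → RM2 and RM3 overlap.
That's a conflict, so the schedule is not conflict-free.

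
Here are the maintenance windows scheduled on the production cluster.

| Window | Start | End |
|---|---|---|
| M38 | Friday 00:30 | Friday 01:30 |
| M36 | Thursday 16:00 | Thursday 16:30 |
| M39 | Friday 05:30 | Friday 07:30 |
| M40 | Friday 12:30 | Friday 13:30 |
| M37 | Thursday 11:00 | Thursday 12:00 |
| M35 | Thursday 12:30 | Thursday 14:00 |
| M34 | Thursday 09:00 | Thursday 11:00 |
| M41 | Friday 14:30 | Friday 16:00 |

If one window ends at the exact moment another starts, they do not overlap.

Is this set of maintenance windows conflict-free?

Two intervals overlap when each starts before the other ends.
Sorted by start: M34, M37, M35, M36, M38, M39, M40, M41.
M37 starts exactly when M34 ends (back-to-back, no overlap); M34 is clear from here.
M35 starts after M37 ends; M37 is clear from here.
M36 starts after M35 ends; M35 is clear from here.
M38 starts after M36 ends; M36 is clear from here.
M39 starts after M38 ends; M38 is clear from here.
M40 starts after M39 ends; M39 is clear from here.
M41 starts after M40 ends.
Every pair is clear; the schedule has no overlaps.

Yes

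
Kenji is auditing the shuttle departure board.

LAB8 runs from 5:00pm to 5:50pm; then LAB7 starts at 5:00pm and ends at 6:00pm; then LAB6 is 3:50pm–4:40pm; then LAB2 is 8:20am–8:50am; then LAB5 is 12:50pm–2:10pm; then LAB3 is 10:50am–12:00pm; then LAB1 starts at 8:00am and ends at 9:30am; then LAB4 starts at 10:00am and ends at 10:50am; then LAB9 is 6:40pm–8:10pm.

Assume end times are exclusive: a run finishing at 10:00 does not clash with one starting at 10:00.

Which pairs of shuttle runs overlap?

LAB1 & LAB2, LAB7 & LAB8

Check each pair: they overlap iff neither finishes before the other starts.
Sorted by start: LAB1, LAB2, LAB4, LAB3, LAB5, LAB6, LAB7, LAB8, LAB9.
LAB2 starts before LAB1 ends → LAB1 and LAB2 overlap.
LAB4 starts after LAB1 ends, so LAB1 has no further overlaps.
LAB4 starts after LAB2 ends, so LAB2 has no further overlaps.
LAB3 starts exactly when LAB4 ends (back-to-back, no overlap), so LAB4 has no further overlaps.
LAB5 starts after LAB3 ends, so LAB3 has no further overlaps.
LAB6 starts after LAB5 ends, so LAB5 has no further overlaps.
LAB7 starts after LAB6 ends, so LAB6 has no further overlaps.
LAB8 starts before LAB7 ends → LAB7 and LAB8 overlap.
LAB9 starts after LAB7 ends.
LAB9 starts after LAB8 ends.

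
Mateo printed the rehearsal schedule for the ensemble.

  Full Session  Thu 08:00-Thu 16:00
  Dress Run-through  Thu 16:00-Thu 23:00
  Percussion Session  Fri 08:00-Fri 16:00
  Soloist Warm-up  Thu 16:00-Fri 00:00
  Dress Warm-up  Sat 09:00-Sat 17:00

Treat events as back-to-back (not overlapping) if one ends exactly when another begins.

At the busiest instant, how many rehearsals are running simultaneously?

2

Sweep the timeline, counting +1 at each start and −1 at each end (ends before starts at a tie):
Thu 08:00 start Full Session → 1
Thu 16:00 end Full Session → 0
Thu 16:00 start Dress Run-through → 1
Thu 16:00 start Soloist Warm-up → 2
Thu 23:00 end Dress Run-through → 1
Fri 00:00 end Soloist Warm-up → 0
Fri 08:00 start Percussion Session → 1
Fri 16:00 end Percussion Session → 0
Sat 09:00 start Dress Warm-up → 1
Sat 17:00 end Dress Warm-up → 0
Peak is 2, at Thu 16:00 (Dress Run-through, Soloist Warm-up).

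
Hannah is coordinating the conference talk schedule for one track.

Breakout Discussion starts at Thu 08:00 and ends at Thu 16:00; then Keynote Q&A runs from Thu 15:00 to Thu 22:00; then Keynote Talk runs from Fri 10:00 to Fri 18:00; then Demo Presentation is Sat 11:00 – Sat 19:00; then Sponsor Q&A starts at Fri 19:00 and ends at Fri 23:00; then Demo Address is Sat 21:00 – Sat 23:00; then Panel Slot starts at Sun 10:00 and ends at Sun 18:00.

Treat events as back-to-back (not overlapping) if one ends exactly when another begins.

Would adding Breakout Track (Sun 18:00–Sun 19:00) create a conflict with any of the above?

Breakout Discussion: ends Thu 16:00 at or before Breakout Track starts Sun 18:00 → clear.
Keynote Q&A: ends Thu 22:00 at or before Breakout Track starts Sun 18:00 → clear.
Keynote Talk: ends Fri 18:00 at or before Breakout Track starts Sun 18:00 → clear.
Sponsor Q&A: ends Fri 23:00 at or before Breakout Track starts Sun 18:00 → clear.
Demo Presentation: ends Sat 19:00 at or before Breakout Track starts Sun 18:00 → clear.
Demo Address: ends Sat 23:00 at or before Breakout Track starts Sun 18:00 → clear.
Panel Slot: ends Sun 18:00 at or before Breakout Track starts Sun 18:00 → clear.

No — it doesn't clash with anything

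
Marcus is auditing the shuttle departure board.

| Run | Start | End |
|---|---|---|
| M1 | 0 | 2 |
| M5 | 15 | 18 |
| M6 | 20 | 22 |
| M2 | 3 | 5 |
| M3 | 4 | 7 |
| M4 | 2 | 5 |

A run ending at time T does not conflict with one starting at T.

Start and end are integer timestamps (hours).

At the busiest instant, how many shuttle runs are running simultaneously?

Sweep the timeline, counting +1 at each start and −1 at each end (ends before starts at a tie):
0 start M1 → 1
2 end M1 → 0
2 start M4 → 1
3 start M2 → 2
4 start M3 → 3
5 end M2 → 2
5 end M4 → 1
7 end M3 → 0
15 start M5 → 1
18 end M5 → 0
20 start M6 → 1
22 end M6 → 0
Peak is 3, at 4 (M2, M3, M4).

3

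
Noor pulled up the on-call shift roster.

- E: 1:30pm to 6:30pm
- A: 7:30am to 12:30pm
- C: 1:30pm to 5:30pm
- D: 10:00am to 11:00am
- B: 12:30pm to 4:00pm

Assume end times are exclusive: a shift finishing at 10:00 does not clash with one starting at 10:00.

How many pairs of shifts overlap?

4

Sorted by start: A, D, B, C, E.
D starts before A ends → A and D overlap.
B starts exactly when A ends (back-to-back, no overlap) — done with A.
B starts after D ends — done with D.
C starts before B ends → B and C overlap.
E starts before B ends → B and E overlap.
E starts before C ends → C and E overlap.
Overlapping pairs: A & D, B & C, B & E, C & E — 4 in total.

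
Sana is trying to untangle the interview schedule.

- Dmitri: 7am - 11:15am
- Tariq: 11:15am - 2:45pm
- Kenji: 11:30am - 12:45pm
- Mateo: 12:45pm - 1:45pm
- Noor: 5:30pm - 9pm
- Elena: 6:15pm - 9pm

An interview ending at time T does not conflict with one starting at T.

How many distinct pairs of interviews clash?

Check each pair: they overlap iff neither finishes before the other starts.
Sorted by start: Dmitri, Tariq, Kenji, Mateo, Noor, Elena.
Tariq starts exactly when Dmitri ends (back-to-back, no overlap), so nothing later overlaps Dmitri either.
Kenji starts before Tariq ends → Tariq and Kenji overlap.
Mateo starts before Tariq ends → Tariq and Mateo overlap.
Noor starts after Tariq ends, so nothing later overlaps Tariq either.
Mateo starts exactly when Kenji ends (back-to-back, no overlap), so nothing later overlaps Kenji either.
Noor starts after Mateo ends, so nothing later overlaps Mateo either.
Elena starts before Noor ends → Noor and Elena overlap.
Overlapping pairs: Elena & Noor, Kenji & Tariq, Mateo & Tariq — 3 in total.

3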